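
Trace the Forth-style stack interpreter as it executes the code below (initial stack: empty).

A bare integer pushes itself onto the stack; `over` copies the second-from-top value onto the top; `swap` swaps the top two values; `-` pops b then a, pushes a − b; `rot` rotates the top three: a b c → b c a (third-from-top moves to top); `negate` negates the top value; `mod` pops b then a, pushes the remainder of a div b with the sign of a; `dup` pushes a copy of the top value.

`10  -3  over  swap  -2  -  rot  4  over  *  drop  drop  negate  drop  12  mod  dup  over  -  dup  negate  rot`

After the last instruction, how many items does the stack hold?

3

10     → 10
-3     → 10 -3
over   → 10 -3 10
swap   → 10 10 -3
-2     → 10 10 -3 -2
-      → 10 10 -1
rot    → 10 -1 10
4      → 10 -1 10 4
over   → 10 -1 10 4 10
*      → 10 -1 10 40
drop   → 10 -1 10
drop   → 10 -1
negate → 10 1
drop   → 10
12     → 10 12
mod    → 10
dup    → 10 10
over   → 10 10 10
-      → 10 0
dup    → 10 0 0
negate → 10 0 0
rot    → 0 0 10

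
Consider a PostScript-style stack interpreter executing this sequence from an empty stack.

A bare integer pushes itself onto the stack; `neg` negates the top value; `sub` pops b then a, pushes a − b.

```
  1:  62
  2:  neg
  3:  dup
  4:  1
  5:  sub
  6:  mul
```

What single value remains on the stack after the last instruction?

3906

62  : 62
neg : -62
dup : -62 -62
1   : -62 -62 1
sub : -62 -63
mul : 3906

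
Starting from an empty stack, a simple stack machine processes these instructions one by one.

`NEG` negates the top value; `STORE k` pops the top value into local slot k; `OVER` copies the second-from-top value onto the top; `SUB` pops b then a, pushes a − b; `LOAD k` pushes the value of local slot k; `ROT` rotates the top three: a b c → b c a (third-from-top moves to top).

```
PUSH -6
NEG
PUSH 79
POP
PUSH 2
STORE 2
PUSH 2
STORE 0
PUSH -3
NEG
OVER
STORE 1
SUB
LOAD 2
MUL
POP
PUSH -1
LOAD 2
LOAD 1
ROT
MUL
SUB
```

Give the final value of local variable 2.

2

PUSH -6  -6
NEG      6
PUSH 79  6 79
POP      6
PUSH 2   6 2
STORE 2  6
PUSH 2   6 2
STORE 0  6
PUSH -3  6 -3
NEG      6 3
OVER     6 3 6
STORE 1  6 3
SUB      3
LOAD 2   3 2
MUL      6
POP      (empty)
PUSH -1  -1
LOAD 2   -1 2
LOAD 1   -1 2 6
ROT      2 6 -1
MUL      2 -6
SUB      8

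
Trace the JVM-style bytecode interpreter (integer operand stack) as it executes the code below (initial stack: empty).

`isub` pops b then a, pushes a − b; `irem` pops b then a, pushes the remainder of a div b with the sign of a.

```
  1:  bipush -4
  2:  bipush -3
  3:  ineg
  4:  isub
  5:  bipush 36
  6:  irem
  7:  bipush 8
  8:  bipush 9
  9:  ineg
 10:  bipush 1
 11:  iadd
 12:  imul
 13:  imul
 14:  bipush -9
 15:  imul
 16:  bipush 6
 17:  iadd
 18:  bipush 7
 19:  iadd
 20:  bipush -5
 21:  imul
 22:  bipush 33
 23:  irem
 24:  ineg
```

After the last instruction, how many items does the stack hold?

1

bipush -4 → [-4]
bipush -3 → [-4, -3]
ineg      → [-4, 3]
isub      → [-7]
bipush 36 → [-7, 36]
irem      → [-7]
bipush 8  → [-7, 8]
bipush 9  → [-7, 8, 9]
ineg      → [-7, 8, -9]
bipush 1  → [-7, 8, -9, 1]
iadd      → [-7, 8, -8]
imul      → [-7, -64]
imul      → [448]
bipush -9 → [448, -9]
imul      → [-4032]
bipush 6  → [-4032, 6]
iadd      → [-4026]
bipush 7  → [-4026, 7]
iadd      → [-4019]
bipush -5 → [-4019, -5]
imul      → [20095]
bipush 33 → [20095, 33]
irem      → [31]
ineg      → [-31]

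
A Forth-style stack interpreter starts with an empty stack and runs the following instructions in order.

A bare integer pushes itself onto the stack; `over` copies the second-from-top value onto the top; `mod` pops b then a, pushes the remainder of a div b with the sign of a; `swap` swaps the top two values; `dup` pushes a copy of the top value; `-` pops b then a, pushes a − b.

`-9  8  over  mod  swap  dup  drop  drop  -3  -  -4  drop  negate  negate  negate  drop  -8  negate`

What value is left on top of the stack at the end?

8

-9     → [-9]
8      → [-9, 8]
over   → [-9, 8, -9]
mod    → [-9, 8]
swap   → [8, -9]
dup    → [8, -9, -9]
drop   → [8, -9]
drop   → [8]
-3     → [8, -3]
-      → [11]
-4     → [11, -4]
drop   → [11]
negate → [-11]
negate → [11]
negate → [-11]
drop   → []
-8     → [-8]
negate → [8]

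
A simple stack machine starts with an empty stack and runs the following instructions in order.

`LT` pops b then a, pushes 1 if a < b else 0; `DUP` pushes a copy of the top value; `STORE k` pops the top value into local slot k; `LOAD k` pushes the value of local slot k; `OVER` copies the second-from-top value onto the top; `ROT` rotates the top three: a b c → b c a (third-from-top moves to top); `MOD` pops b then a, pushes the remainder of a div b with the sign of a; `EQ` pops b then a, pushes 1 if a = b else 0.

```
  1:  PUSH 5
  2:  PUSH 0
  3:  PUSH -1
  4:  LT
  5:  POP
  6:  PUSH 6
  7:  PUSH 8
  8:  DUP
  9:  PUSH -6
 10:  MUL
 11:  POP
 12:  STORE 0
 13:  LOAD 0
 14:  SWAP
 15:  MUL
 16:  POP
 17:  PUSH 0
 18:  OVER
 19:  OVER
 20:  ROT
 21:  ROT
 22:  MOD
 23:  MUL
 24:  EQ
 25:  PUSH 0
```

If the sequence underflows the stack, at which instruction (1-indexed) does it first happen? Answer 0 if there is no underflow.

PUSH 5  → [5]
PUSH 0  → [5, 0]
PUSH -1 → [5, 0, -1]
LT      → [5, 0]
POP     → [5]
PUSH 6  → [5, 6]
PUSH 8  → [5, 6, 8]
DUP     → [5, 6, 8, 8]
PUSH -6 → [5, 6, 8, 8, -6]
MUL     → [5, 6, 8, -48]
POP     → [5, 6, 8]
STORE 0 → [5, 6]
LOAD 0  → [5, 6, 8]
SWAP    → [5, 8, 6]
MUL     → [5, 48]
POP     → [5]
PUSH 0  → [5, 0]
OVER    → [5, 0, 5]
OVER    → [5, 0, 5, 0]
ROT     → [5, 5, 0, 0]
ROT     → [5, 0, 0, 5]
MOD     → [5, 0, 0]
MUL     → [5, 0]
EQ      → [0]
PUSH 0  → [0, 0]

0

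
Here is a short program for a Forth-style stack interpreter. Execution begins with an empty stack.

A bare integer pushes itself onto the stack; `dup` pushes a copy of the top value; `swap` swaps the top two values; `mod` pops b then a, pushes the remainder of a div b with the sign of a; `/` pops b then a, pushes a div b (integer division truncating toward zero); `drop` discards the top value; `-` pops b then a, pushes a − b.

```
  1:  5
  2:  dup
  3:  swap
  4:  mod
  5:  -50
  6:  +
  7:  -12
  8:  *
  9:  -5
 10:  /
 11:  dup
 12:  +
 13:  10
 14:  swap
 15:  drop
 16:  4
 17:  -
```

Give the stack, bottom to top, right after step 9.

5    → 5
dup  → 5 5
swap → 5 5
mod  → 0
-50  → 0 -50
+    → -50
-12  → -50 -12
*    → 600
-5   → 600 -5

[600, -5]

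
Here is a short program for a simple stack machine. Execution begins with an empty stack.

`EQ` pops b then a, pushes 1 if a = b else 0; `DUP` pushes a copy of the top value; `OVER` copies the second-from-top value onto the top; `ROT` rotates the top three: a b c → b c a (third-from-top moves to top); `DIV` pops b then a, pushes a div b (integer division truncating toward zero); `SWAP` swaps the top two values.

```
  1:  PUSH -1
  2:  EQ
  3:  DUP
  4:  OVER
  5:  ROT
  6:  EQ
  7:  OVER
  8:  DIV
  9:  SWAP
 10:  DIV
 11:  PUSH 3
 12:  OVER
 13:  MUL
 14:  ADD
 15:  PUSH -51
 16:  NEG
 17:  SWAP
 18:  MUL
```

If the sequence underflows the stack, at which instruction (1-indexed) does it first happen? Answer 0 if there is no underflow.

2

PUSH -1  -1
EQ  — needs 2 operands, stack has 1 → underflow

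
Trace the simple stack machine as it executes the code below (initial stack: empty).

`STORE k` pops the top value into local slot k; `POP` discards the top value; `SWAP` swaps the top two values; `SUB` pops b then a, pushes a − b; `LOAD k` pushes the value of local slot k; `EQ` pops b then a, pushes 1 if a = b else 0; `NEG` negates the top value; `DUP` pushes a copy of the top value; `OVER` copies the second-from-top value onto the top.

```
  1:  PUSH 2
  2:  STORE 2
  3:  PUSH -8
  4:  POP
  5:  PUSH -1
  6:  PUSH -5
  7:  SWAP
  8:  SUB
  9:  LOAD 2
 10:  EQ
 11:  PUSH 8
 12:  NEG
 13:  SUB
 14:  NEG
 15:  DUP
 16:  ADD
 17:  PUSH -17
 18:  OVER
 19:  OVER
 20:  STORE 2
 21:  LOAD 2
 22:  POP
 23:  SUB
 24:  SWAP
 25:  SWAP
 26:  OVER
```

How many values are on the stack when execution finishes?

3

PUSH 2    2
STORE 2   (empty)
PUSH -8   -8
POP       (empty)
PUSH -1   -1
PUSH -5   -1 -5
SWAP      -5 -1
SUB       -4
LOAD 2    -4 2
EQ        0
PUSH 8    0 8
NEG       0 -8
SUB       8
NEG       -8
DUP       -8 -8
ADD       -16
PUSH -17  -16 -17
OVER      -16 -17 -16
OVER      -16 -17 -16 -17
STORE 2   -16 -17 -16
LOAD 2    -16 -17 -16 -17
POP       -16 -17 -16
SUB       -16 -1
SWAP      -1 -16
SWAP      -16 -1
OVER      -16 -1 -16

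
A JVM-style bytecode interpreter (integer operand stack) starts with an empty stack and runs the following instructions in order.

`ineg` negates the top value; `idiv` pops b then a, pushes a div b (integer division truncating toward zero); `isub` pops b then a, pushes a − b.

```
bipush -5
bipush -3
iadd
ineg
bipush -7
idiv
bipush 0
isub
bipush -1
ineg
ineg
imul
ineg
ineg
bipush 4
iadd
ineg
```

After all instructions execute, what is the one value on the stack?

bipush -5 -> -5
bipush -3 -> -5 -3
iadd      -> -8
ineg      -> 8
bipush -7 -> 8 -7
idiv      -> -1
bipush 0  -> -1 0
isub      -> -1
bipush -1 -> -1 -1
ineg      -> -1 1
ineg      -> -1 -1
imul      -> 1
ineg      -> -1
ineg      -> 1
bipush 4  -> 1 4
iadd      -> 5
ineg      -> -5

-5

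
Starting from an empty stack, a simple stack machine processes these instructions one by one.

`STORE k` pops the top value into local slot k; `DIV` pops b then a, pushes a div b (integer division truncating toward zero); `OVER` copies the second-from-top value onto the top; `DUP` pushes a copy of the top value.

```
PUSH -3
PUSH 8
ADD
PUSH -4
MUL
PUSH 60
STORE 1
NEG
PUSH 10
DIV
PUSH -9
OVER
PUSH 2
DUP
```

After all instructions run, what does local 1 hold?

60

PUSH -3  -3
PUSH 8   -3 8
ADD      5
PUSH -4  5 -4
MUL      -20
PUSH 60  -20 60
STORE 1  -20
NEG      20
PUSH 10  20 10
DIV      2
PUSH -9  2 -9
OVER     2 -9 2
PUSH 2   2 -9 2 2
DUP      2 -9 2 2 2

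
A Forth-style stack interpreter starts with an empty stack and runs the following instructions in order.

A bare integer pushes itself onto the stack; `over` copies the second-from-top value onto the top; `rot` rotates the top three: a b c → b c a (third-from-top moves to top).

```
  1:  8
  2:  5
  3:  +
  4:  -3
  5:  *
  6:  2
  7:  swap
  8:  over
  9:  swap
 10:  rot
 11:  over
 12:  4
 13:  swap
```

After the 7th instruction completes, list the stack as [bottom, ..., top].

[2, -39]

8    -> [8]
5    -> [8, 5]
+    -> [13]
-3   -> [13, -3]
*    -> [-39]
2    -> [-39, 2]
swap -> [2, -39]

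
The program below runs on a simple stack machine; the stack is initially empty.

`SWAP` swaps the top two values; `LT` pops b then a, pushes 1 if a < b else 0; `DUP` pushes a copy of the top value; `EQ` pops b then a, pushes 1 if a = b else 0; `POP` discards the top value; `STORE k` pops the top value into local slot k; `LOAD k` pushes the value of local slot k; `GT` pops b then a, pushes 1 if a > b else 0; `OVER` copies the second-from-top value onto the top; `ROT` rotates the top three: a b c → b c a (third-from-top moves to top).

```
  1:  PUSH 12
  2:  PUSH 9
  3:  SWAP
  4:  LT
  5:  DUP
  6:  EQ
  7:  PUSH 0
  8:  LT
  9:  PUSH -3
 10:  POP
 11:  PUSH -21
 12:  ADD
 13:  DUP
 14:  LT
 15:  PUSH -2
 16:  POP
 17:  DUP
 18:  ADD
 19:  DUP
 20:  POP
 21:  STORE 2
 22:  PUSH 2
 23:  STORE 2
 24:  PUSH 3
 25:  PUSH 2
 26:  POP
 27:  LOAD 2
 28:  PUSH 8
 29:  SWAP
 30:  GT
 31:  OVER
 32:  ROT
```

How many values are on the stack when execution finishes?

PUSH 12  -> 12
PUSH 9   -> 12 9
SWAP     -> 9 12
LT       -> 1
DUP      -> 1 1
EQ       -> 1
PUSH 0   -> 1 0
LT       -> 0
PUSH -3  -> 0 -3
POP      -> 0
PUSH -21 -> 0 -21
ADD      -> -21
DUP      -> -21 -21
LT       -> 0
PUSH -2  -> 0 -2
POP      -> 0
DUP      -> 0 0
ADD      -> 0
DUP      -> 0 0
POP      -> 0
STORE 2  -> (empty)
PUSH 2   -> 2
STORE 2  -> (empty)
PUSH 3   -> 3
PUSH 2   -> 3 2
POP      -> 3
LOAD 2   -> 3 2
PUSH 8   -> 3 2 8
SWAP     -> 3 8 2
GT       -> 3 1
OVER     -> 3 1 3
ROT      -> 1 3 3

3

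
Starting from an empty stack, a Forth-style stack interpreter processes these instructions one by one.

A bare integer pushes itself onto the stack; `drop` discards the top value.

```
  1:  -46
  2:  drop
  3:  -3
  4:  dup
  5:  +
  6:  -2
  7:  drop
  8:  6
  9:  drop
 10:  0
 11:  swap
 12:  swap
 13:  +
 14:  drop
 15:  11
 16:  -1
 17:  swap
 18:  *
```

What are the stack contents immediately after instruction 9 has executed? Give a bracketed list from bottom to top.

-46  -> -46
drop -> (empty)
-3   -> -3
dup  -> -3 -3
+    -> -6
-2   -> -6 -2
drop -> -6
6    -> -6 6
drop -> -6

[-6]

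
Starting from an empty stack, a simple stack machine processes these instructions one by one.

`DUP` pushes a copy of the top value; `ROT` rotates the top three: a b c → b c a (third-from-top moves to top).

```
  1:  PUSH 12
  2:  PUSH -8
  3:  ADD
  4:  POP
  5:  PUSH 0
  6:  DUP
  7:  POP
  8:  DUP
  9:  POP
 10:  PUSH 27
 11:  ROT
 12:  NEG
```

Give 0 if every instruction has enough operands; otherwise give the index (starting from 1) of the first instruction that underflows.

PUSH 12 → 12
PUSH -8 → 12 -8
ADD     → 4
POP     → (empty)
PUSH 0  → 0
DUP     → 0 0
POP     → 0
DUP     → 0 0
POP     → 0
PUSH 27 → 0 27
ROT  — needs 3 operands, stack has 2 → underflow

11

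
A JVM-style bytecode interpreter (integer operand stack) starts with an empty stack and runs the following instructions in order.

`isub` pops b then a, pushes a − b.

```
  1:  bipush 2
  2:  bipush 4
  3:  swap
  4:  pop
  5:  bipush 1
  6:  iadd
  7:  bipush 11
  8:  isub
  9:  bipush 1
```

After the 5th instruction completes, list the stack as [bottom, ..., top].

[4, 1]

bipush 2 : 2
bipush 4 : 2 4
swap     : 4 2
pop      : 4
bipush 1 : 4 1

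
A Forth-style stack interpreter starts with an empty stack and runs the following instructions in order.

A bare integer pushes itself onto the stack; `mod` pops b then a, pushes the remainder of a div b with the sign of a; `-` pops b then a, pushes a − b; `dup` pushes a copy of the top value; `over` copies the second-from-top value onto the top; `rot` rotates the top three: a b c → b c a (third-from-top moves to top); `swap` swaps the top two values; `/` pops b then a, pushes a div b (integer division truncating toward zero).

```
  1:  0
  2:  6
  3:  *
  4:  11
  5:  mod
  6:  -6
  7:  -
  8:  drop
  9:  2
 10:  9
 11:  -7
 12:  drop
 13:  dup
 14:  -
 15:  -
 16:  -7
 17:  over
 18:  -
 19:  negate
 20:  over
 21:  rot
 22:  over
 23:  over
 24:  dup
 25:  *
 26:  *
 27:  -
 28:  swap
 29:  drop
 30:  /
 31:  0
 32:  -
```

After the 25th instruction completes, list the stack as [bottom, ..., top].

0       [0]
6       [0, 6]
*       [0]
11      [0, 11]
mod     [0]
-6      [0, -6]
-       [6]
drop    []
2       [2]
9       [2, 9]
-7      [2, 9, -7]
drop    [2, 9]
dup     [2, 9, 9]
-       [2, 0]
-       [2]
-7      [2, -7]
over    [2, -7, 2]
-       [2, -9]
negate  [2, 9]
over    [2, 9, 2]
rot     [9, 2, 2]
over    [9, 2, 2, 2]
over    [9, 2, 2, 2, 2]
dup     [9, 2, 2, 2, 2, 2]
*       [9, 2, 2, 2, 4]

[9, 2, 2, 2, 4]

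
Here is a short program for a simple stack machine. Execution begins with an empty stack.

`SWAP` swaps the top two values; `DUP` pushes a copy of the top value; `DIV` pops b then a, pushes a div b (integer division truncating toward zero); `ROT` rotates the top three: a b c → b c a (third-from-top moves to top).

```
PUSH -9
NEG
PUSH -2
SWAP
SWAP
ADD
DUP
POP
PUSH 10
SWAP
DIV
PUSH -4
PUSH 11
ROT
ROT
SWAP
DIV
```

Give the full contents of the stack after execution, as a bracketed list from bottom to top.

[11, -4]

PUSH -9  [-9]
NEG      [9]
PUSH -2  [9, -2]
SWAP     [-2, 9]
SWAP     [9, -2]
ADD      [7]
DUP      [7, 7]
POP      [7]
PUSH 10  [7, 10]
SWAP     [10, 7]
DIV      [1]
PUSH -4  [1, -4]
PUSH 11  [1, -4, 11]
ROT      [-4, 11, 1]
ROT      [11, 1, -4]
SWAP     [11, -4, 1]
DIV      [11, -4]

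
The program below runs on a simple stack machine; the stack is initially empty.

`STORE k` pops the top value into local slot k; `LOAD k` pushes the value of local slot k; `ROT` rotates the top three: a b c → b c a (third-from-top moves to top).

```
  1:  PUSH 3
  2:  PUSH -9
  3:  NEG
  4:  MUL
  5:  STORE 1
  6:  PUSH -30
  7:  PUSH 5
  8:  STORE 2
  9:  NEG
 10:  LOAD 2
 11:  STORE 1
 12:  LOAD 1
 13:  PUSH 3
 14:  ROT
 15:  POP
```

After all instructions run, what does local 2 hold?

5

PUSH 3   -> [3]
PUSH -9  -> [3, -9]
NEG      -> [3, 9]
MUL      -> [27]
STORE 1  -> []
PUSH -30 -> [-30]
PUSH 5   -> [-30, 5]
STORE 2  -> [-30]
NEG      -> [30]
LOAD 2   -> [30, 5]
STORE 1  -> [30]
LOAD 1   -> [30, 5]
PUSH 3   -> [30, 5, 3]
ROT      -> [5, 3, 30]
POP      -> [5, 3]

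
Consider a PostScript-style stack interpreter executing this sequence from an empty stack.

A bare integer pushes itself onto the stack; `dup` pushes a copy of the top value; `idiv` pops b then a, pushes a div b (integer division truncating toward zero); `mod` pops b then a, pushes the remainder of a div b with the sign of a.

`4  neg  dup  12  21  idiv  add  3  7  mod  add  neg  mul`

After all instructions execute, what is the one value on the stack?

4    : [4]
neg  : [-4]
dup  : [-4, -4]
12   : [-4, -4, 12]
21   : [-4, -4, 12, 21]
idiv : [-4, -4, 0]
add  : [-4, -4]
3    : [-4, -4, 3]
7    : [-4, -4, 3, 7]
mod  : [-4, -4, 3]
add  : [-4, -1]
neg  : [-4, 1]
mul  : [-4]

-4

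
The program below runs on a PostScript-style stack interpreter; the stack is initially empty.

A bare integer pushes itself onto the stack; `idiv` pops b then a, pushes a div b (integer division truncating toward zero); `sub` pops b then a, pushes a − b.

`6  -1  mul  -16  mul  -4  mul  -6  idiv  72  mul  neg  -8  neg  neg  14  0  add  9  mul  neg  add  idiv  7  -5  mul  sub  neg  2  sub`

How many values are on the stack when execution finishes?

1

6    -> [6]
-1   -> [6, -1]
mul  -> [-6]
-16  -> [-6, -16]
mul  -> [96]
-4   -> [96, -4]
mul  -> [-384]
-6   -> [-384, -6]
idiv -> [64]
72   -> [64, 72]
mul  -> [4608]
neg  -> [-4608]
-8   -> [-4608, -8]
neg  -> [-4608, 8]
neg  -> [-4608, -8]
14   -> [-4608, -8, 14]
0    -> [-4608, -8, 14, 0]
add  -> [-4608, -8, 14]
9    -> [-4608, -8, 14, 9]
mul  -> [-4608, -8, 126]
neg  -> [-4608, -8, -126]
add  -> [-4608, -134]
idiv -> [34]
7    -> [34, 7]
-5   -> [34, 7, -5]
mul  -> [34, -35]
sub  -> [69]
neg  -> [-69]
2    -> [-69, 2]
sub  -> [-71]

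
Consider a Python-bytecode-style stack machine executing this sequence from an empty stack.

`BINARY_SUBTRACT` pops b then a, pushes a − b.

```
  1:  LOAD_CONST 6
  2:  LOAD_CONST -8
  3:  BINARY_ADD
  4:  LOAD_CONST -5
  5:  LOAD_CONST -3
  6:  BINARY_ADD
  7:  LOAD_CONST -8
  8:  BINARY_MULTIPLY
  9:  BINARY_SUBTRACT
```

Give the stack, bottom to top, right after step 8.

LOAD_CONST 6    : [6]
LOAD_CONST -8   : [6, -8]
BINARY_ADD      : [-2]
LOAD_CONST -5   : [-2, -5]
LOAD_CONST -3   : [-2, -5, -3]
BINARY_ADD      : [-2, -8]
LOAD_CONST -8   : [-2, -8, -8]
BINARY_MULTIPLY : [-2, 64]

[-2, 64]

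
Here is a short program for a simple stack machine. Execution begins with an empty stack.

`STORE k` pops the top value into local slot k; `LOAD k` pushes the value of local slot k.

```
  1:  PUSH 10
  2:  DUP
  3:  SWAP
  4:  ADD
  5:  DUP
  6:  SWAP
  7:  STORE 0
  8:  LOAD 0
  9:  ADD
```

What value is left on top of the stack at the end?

PUSH 10 -> [10]
DUP     -> [10, 10]
SWAP    -> [10, 10]
ADD     -> [20]
DUP     -> [20, 20]
SWAP    -> [20, 20]
STORE 0 -> [20]
LOAD 0  -> [20, 20]
ADD     -> [40]

40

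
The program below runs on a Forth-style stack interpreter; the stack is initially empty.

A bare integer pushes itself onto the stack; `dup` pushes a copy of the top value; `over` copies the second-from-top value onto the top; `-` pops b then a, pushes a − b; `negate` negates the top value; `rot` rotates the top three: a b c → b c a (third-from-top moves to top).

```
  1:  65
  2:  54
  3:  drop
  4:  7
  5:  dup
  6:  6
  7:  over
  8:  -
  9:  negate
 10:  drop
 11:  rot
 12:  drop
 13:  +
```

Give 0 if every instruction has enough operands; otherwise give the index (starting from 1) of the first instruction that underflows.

0

65     → [65]
54     → [65, 54]
drop   → [65]
7      → [65, 7]
dup    → [65, 7, 7]
6      → [65, 7, 7, 6]
over   → [65, 7, 7, 6, 7]
-      → [65, 7, 7, -1]
negate → [65, 7, 7, 1]
drop   → [65, 7, 7]
rot    → [7, 7, 65]
drop   → [7, 7]
+      → [14]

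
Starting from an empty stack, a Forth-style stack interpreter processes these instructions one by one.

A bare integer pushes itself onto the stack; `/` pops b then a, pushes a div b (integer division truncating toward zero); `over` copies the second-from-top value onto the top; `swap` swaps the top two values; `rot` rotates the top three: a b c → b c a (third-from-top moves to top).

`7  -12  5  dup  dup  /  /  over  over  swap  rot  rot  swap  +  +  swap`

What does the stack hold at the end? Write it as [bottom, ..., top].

[7, -2, -12]

7    : 7
-12  : 7 -12
5    : 7 -12 5
dup  : 7 -12 5 5
dup  : 7 -12 5 5 5
/    : 7 -12 5 1
/    : 7 -12 5
over : 7 -12 5 -12
over : 7 -12 5 -12 5
swap : 7 -12 5 5 -12
rot  : 7 -12 5 -12 5
rot  : 7 -12 -12 5 5
swap : 7 -12 -12 5 5
+    : 7 -12 -12 10
+    : 7 -12 -2
swap : 7 -2 -12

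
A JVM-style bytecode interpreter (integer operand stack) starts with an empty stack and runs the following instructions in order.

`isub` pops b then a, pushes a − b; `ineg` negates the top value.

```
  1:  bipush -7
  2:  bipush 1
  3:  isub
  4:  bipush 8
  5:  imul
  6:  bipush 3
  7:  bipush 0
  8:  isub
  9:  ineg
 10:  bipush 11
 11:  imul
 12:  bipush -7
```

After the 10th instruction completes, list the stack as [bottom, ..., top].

bipush -7 → -7
bipush 1  → -7 1
isub      → -8
bipush 8  → -8 8
imul      → -64
bipush 3  → -64 3
bipush 0  → -64 3 0
isub      → -64 3
ineg      → -64 -3
bipush 11 → -64 -3 11

[-64, -3, 11]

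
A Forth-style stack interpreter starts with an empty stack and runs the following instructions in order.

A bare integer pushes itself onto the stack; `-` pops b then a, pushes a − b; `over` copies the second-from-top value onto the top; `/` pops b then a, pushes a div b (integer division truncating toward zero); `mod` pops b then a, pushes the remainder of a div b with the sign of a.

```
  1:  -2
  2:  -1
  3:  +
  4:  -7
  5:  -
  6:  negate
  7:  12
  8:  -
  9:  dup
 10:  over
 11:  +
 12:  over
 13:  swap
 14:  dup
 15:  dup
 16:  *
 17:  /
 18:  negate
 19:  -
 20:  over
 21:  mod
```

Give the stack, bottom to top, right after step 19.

[-16, -16]

-2     → -2
-1     → -2 -1
+      → -3
-7     → -3 -7
-      → 4
negate → -4
12     → -4 12
-      → -16
dup    → -16 -16
over   → -16 -16 -16
+      → -16 -32
over   → -16 -32 -16
swap   → -16 -16 -32
dup    → -16 -16 -32 -32
dup    → -16 -16 -32 -32 -32
*      → -16 -16 -32 1024
/      → -16 -16 0
negate → -16 -16 0
-      → -16 -16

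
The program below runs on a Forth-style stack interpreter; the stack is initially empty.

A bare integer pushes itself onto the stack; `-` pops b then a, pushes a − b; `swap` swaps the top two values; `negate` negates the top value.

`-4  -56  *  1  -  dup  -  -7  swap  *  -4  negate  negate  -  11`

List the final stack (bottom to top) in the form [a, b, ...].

[4, 11]

-4     -> -4
-56    -> -4 -56
*      -> 224
1      -> 224 1
-      -> 223
dup    -> 223 223
-      -> 0
-7     -> 0 -7
swap   -> -7 0
*      -> 0
-4     -> 0 -4
negate -> 0 4
negate -> 0 -4
-      -> 4
11     -> 4 11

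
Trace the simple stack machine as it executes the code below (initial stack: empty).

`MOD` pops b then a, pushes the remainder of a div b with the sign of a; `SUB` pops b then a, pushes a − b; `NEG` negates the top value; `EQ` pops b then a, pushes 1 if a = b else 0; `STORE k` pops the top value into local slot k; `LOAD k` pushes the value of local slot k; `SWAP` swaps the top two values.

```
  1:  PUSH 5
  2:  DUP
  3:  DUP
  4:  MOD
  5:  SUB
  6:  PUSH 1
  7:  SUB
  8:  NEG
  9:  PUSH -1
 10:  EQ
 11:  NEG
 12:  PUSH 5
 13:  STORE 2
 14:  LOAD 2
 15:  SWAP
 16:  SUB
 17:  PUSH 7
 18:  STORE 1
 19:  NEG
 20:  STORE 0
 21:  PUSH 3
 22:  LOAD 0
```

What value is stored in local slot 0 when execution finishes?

PUSH 5  → [5]
DUP     → [5, 5]
DUP     → [5, 5, 5]
MOD     → [5, 0]
SUB     → [5]
PUSH 1  → [5, 1]
SUB     → [4]
NEG     → [-4]
PUSH -1 → [-4, -1]
EQ      → [0]
NEG     → [0]
PUSH 5  → [0, 5]
STORE 2 → [0]
LOAD 2  → [0, 5]
SWAP    → [5, 0]
SUB     → [5]
PUSH 7  → [5, 7]
STORE 1 → [5]
NEG     → [-5]
STORE 0 → []
PUSH 3  → [3]
LOAD 0  → [3, -5]

-5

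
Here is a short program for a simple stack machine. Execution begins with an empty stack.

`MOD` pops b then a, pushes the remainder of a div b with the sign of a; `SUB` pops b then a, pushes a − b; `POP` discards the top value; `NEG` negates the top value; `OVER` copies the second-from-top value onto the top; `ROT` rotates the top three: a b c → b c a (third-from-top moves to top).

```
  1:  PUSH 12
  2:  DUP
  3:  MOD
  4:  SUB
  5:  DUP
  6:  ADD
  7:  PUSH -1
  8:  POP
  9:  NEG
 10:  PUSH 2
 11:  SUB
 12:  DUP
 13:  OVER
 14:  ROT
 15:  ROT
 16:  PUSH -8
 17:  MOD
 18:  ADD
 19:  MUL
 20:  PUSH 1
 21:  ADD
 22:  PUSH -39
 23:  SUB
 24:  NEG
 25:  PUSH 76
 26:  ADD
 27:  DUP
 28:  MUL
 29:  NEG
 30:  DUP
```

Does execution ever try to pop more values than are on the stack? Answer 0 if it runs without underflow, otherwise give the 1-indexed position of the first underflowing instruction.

PUSH 12  12
DUP      12 12
MOD      0
SUB  — needs 2 operands, stack has 1 → underflow

4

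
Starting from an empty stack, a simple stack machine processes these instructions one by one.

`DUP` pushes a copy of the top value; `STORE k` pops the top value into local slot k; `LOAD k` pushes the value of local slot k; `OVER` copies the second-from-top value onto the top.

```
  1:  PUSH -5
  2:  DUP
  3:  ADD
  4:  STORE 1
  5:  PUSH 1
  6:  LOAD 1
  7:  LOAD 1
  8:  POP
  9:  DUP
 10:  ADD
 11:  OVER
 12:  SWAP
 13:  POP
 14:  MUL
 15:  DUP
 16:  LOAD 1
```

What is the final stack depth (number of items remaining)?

PUSH -5 -> -5
DUP     -> -5 -5
ADD     -> -10
STORE 1 -> (empty)
PUSH 1  -> 1
LOAD 1  -> 1 -10
LOAD 1  -> 1 -10 -10
POP     -> 1 -10
DUP     -> 1 -10 -10
ADD     -> 1 -20
OVER    -> 1 -20 1
SWAP    -> 1 1 -20
POP     -> 1 1
MUL     -> 1
DUP     -> 1 1
LOAD 1  -> 1 1 -10

3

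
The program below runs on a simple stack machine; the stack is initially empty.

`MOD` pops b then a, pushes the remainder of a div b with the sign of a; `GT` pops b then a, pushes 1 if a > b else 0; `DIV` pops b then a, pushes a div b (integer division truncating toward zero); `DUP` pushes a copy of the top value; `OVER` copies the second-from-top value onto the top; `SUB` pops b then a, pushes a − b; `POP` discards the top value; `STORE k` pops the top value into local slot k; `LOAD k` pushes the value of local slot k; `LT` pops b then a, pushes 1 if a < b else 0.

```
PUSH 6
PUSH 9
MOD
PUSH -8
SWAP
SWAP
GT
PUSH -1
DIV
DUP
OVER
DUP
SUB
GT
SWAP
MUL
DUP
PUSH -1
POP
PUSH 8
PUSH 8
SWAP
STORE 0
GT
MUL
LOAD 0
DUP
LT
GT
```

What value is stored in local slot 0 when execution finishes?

8

PUSH 6  : 6
PUSH 9  : 6 9
MOD     : 6
PUSH -8 : 6 -8
SWAP    : -8 6
SWAP    : 6 -8
GT      : 1
PUSH -1 : 1 -1
DIV     : -1
DUP     : -1 -1
OVER    : -1 -1 -1
DUP     : -1 -1 -1 -1
SUB     : -1 -1 0
GT      : -1 0
SWAP    : 0 -1
MUL     : 0
DUP     : 0 0
PUSH -1 : 0 0 -1
POP     : 0 0
PUSH 8  : 0 0 8
PUSH 8  : 0 0 8 8
SWAP    : 0 0 8 8
STORE 0 : 0 0 8
GT      : 0 0
MUL     : 0
LOAD 0  : 0 8
DUP     : 0 8 8
LT      : 0 0
GT      : 0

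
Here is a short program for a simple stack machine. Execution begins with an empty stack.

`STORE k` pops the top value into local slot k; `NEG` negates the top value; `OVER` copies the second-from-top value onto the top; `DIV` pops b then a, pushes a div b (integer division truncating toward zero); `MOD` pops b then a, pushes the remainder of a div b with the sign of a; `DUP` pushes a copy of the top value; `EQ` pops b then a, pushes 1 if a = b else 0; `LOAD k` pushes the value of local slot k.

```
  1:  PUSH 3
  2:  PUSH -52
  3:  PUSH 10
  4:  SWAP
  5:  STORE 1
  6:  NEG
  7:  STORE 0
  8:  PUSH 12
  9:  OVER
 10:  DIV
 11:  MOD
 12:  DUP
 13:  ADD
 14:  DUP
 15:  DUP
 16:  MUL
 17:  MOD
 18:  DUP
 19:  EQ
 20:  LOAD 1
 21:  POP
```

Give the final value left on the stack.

1

PUSH 3   → [3]
PUSH -52 → [3, -52]
PUSH 10  → [3, -52, 10]
SWAP     → [3, 10, -52]
STORE 1  → [3, 10]
NEG      → [3, -10]
STORE 0  → [3]
PUSH 12  → [3, 12]
OVER     → [3, 12, 3]
DIV      → [3, 4]
MOD      → [3]
DUP      → [3, 3]
ADD      → [6]
DUP      → [6, 6]
DUP      → [6, 6, 6]
MUL      → [6, 36]
MOD      → [6]
DUP      → [6, 6]
EQ       → [1]
LOAD 1   → [1, -52]
POP      → [1]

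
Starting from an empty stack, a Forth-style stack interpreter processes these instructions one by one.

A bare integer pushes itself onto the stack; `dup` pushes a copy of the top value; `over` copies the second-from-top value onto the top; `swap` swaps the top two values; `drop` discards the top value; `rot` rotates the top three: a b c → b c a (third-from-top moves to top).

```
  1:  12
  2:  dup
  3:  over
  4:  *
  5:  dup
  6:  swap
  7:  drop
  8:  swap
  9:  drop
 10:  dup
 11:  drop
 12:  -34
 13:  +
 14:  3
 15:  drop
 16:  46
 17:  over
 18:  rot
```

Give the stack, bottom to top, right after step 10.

[144, 144]

12    12
dup   12 12
over  12 12 12
*     12 144
dup   12 144 144
swap  12 144 144
drop  12 144
swap  144 12
drop  144
dup   144 144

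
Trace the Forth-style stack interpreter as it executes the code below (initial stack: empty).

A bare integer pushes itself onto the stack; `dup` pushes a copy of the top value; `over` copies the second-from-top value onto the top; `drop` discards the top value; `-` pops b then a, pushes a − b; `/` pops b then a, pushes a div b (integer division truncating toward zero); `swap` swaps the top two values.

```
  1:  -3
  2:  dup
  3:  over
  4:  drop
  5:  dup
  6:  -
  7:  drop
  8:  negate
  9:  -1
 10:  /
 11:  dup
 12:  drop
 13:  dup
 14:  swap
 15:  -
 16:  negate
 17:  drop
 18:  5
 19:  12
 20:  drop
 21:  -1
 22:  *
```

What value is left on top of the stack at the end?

-3     → [-3]
dup    → [-3, -3]
over   → [-3, -3, -3]
drop   → [-3, -3]
dup    → [-3, -3, -3]
-      → [-3, 0]
drop   → [-3]
negate → [3]
-1     → [3, -1]
/      → [-3]
dup    → [-3, -3]
drop   → [-3]
dup    → [-3, -3]
swap   → [-3, -3]
-      → [0]
negate → [0]
drop   → []
5      → [5]
12     → [5, 12]
drop   → [5]
-1     → [5, -1]
*      → [-5]

-5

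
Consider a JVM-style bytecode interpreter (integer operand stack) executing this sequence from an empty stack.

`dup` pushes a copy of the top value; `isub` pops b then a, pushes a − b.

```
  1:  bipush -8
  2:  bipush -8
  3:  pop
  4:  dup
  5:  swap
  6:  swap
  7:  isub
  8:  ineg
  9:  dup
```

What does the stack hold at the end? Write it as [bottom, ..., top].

[0, 0]

bipush -8 : -8
bipush -8 : -8 -8
pop       : -8
dup       : -8 -8
swap      : -8 -8
swap      : -8 -8
isub      : 0
ineg      : 0
dup       : 0 0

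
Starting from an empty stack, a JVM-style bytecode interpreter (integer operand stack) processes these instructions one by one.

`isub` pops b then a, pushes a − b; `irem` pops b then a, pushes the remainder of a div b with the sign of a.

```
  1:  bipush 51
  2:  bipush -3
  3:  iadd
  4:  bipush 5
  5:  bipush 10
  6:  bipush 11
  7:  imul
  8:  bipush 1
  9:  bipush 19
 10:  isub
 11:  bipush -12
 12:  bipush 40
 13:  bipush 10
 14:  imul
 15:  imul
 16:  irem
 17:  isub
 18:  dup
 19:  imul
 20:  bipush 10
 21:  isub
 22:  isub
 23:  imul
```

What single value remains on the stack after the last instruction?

bipush 51  → 51
bipush -3  → 51 -3
iadd       → 48
bipush 5   → 48 5
bipush 10  → 48 5 10
bipush 11  → 48 5 10 11
imul       → 48 5 110
bipush 1   → 48 5 110 1
bipush 19  → 48 5 110 1 19
isub       → 48 5 110 -18
bipush -12 → 48 5 110 -18 -12
bipush 40  → 48 5 110 -18 -12 40
bipush 10  → 48 5 110 -18 -12 40 10
imul       → 48 5 110 -18 -12 400
imul       → 48 5 110 -18 -4800
irem       → 48 5 110 -18
isub       → 48 5 128
dup        → 48 5 128 128
imul       → 48 5 16384
bipush 10  → 48 5 16384 10
isub       → 48 5 16374
isub       → 48 -16369
imul       → -785712

-785712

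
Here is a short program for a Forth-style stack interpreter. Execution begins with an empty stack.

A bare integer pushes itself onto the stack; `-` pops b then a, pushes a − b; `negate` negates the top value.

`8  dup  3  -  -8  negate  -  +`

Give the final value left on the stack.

5

8      → 8
dup    → 8 8
3      → 8 8 3
-      → 8 5
-8     → 8 5 -8
negate → 8 5 8
-      → 8 -3
+      → 5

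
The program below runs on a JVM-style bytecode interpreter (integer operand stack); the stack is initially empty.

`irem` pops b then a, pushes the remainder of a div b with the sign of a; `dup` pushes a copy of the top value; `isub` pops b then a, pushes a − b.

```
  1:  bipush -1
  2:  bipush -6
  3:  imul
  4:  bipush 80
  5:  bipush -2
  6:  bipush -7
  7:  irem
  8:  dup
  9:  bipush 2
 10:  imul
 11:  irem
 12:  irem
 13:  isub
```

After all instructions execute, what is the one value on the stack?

bipush -1  -1
bipush -6  -1 -6
imul       6
bipush 80  6 80
bipush -2  6 80 -2
bipush -7  6 80 -2 -7
irem       6 80 -2
dup        6 80 -2 -2
bipush 2   6 80 -2 -2 2
imul       6 80 -2 -4
irem       6 80 -2
irem       6 0
isub       6

6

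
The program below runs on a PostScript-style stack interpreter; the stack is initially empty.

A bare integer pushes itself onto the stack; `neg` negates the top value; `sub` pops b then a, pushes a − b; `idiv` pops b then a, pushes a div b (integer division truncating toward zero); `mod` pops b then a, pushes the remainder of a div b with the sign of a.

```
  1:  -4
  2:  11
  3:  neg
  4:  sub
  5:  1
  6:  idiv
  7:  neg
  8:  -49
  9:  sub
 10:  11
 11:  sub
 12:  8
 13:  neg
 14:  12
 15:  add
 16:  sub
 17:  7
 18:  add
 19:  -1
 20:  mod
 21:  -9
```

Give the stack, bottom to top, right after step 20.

-4   -> -4
11   -> -4 11
neg  -> -4 -11
sub  -> 7
1    -> 7 1
idiv -> 7
neg  -> -7
-49  -> -7 -49
sub  -> 42
11   -> 42 11
sub  -> 31
8    -> 31 8
neg  -> 31 -8
12   -> 31 -8 12
add  -> 31 4
sub  -> 27
7    -> 27 7
add  -> 34
-1   -> 34 -1
mod  -> 0

[0]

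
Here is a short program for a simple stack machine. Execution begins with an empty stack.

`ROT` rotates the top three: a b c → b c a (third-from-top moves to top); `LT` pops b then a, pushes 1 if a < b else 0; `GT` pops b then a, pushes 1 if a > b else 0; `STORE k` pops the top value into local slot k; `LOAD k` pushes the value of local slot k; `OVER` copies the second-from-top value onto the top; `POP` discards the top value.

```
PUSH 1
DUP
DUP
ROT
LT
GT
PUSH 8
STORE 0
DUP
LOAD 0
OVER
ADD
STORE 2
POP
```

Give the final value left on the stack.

PUSH 1  : [1]
DUP     : [1, 1]
DUP     : [1, 1, 1]
ROT     : [1, 1, 1]
LT      : [1, 0]
GT      : [1]
PUSH 8  : [1, 8]
STORE 0 : [1]
DUP     : [1, 1]
LOAD 0  : [1, 1, 8]
OVER    : [1, 1, 8, 1]
ADD     : [1, 1, 9]
STORE 2 : [1, 1]
POP     : [1]

1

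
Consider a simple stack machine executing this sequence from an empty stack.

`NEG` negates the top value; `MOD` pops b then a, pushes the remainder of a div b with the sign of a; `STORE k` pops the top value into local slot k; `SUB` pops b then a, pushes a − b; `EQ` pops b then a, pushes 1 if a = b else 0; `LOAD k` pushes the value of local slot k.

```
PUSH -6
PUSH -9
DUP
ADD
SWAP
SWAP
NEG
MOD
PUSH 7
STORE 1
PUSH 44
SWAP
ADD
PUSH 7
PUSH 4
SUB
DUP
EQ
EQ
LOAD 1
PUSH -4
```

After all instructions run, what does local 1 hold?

PUSH -6  -6
PUSH -9  -6 -9
DUP      -6 -9 -9
ADD      -6 -18
SWAP     -18 -6
SWAP     -6 -18
NEG      -6 18
MOD      -6
PUSH 7   -6 7
STORE 1  -6
PUSH 44  -6 44
SWAP     44 -6
ADD      38
PUSH 7   38 7
PUSH 4   38 7 4
SUB      38 3
DUP      38 3 3
EQ       38 1
EQ       0
LOAD 1   0 7
PUSH -4  0 7 -4

7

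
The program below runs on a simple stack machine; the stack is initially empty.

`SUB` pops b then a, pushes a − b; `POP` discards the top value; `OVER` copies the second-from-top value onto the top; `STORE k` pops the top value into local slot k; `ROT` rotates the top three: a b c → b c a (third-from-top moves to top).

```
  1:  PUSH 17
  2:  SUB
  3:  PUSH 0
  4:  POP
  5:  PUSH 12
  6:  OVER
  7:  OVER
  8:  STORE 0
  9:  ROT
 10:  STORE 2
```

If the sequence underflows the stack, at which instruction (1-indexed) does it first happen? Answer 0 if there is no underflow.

PUSH 17 -> 17
SUB  — needs 2 operands, stack has 1 → underflow

2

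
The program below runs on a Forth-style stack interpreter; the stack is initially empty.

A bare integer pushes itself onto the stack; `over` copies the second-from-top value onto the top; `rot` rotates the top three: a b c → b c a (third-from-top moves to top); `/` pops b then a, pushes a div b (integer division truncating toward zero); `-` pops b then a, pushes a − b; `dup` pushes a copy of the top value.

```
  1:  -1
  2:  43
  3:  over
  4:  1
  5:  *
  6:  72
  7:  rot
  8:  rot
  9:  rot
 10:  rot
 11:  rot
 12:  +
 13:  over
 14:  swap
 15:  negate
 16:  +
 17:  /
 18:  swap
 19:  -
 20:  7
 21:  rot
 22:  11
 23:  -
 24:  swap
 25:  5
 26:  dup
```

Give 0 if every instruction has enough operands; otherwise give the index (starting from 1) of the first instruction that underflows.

-1     : -1
43     : -1 43
over   : -1 43 -1
1      : -1 43 -1 1
*      : -1 43 -1
72     : -1 43 -1 72
rot    : -1 -1 72 43
rot    : -1 72 43 -1
rot    : -1 43 -1 72
rot    : -1 -1 72 43
rot    : -1 72 43 -1
+      : -1 72 42
over   : -1 72 42 72
swap   : -1 72 72 42
negate : -1 72 72 -42
+      : -1 72 30
/      : -1 2
swap   : 2 -1
-      : 3
7      : 3 7
rot  — needs 3 operands, stack has 2 → underflow

21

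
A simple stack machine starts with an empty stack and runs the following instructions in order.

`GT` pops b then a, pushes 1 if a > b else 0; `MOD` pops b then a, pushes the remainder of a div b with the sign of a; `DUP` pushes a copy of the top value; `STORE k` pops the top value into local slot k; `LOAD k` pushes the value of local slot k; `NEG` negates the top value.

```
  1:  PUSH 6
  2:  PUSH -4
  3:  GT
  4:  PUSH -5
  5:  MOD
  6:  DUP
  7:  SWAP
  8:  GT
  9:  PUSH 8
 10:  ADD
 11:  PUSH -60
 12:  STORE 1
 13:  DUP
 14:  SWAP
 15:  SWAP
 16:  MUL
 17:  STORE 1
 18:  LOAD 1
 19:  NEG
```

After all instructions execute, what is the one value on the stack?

-64

PUSH 6   -> [6]
PUSH -4  -> [6, -4]
GT       -> [1]
PUSH -5  -> [1, -5]
MOD      -> [1]
DUP      -> [1, 1]
SWAP     -> [1, 1]
GT       -> [0]
PUSH 8   -> [0, 8]
ADD      -> [8]
PUSH -60 -> [8, -60]
STORE 1  -> [8]
DUP      -> [8, 8]
SWAP     -> [8, 8]
SWAP     -> [8, 8]
MUL      -> [64]
STORE 1  -> []
LOAD 1   -> [64]
NEG      -> [-64]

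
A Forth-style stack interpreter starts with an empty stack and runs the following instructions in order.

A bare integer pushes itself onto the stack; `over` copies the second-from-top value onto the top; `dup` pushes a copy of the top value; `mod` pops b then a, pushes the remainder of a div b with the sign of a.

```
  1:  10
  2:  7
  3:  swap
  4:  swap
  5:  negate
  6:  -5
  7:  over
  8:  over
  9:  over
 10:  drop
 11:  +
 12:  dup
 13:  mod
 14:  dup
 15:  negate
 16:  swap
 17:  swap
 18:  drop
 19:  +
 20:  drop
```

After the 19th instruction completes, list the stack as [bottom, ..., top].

10     : 10
7      : 10 7
swap   : 7 10
swap   : 10 7
negate : 10 -7
-5     : 10 -7 -5
over   : 10 -7 -5 -7
over   : 10 -7 -5 -7 -5
over   : 10 -7 -5 -7 -5 -7
drop   : 10 -7 -5 -7 -5
+      : 10 -7 -5 -12
dup    : 10 -7 -5 -12 -12
mod    : 10 -7 -5 0
dup    : 10 -7 -5 0 0
negate : 10 -7 -5 0 0
swap   : 10 -7 -5 0 0
swap   : 10 -7 -5 0 0
drop   : 10 -7 -5 0
+      : 10 -7 -5

[10, -7, -5]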